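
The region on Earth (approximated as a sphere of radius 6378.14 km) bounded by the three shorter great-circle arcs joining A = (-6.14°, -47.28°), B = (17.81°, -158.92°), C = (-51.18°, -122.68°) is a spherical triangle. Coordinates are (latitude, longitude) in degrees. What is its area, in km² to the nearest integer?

52639043 km²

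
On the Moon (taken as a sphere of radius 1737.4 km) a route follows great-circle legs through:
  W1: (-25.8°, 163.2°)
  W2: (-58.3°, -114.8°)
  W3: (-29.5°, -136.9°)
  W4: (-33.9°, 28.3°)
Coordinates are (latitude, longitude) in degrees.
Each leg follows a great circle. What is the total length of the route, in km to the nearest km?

Leg W1→W2: central angle 1.1195 rad, distance 1945.0 km.
Leg W2→W3: central angle 0.5685 rad, distance 987.7 km.
Leg W3→W4: central angle 2.0084 rad, distance 3489.4 km.
Total: 1945.0 + 987.7 + 3489.4 ≈ 6422 km.

6422 km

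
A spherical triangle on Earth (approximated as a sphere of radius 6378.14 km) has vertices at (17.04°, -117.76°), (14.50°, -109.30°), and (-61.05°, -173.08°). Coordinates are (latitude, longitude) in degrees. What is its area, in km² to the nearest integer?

Side lengths (central angles): a = 1.5828, b = 1.5639, c = 0.1488 rad; semiperimeter s = 1.6478.
By l'Huilier's theorem, tan(E/4) = √[tan(s/2) tan((s−a)/2) tan((s−b)/2) tan((s−c)/2)], giving spherical excess E = 0.1480 rad.
Area = E·R² = 0.1480 × (6378.14)² ≈ 6020747 km².

6020747 km²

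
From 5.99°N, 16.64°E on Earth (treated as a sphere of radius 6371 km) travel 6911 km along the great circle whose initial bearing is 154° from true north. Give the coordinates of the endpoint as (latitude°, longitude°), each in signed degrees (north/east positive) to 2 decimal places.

-47.87°, 51.94°

Angular distance δ = d/R = 6911/6371 = 1.08476 rad; initial bearing θ = 2.6878 rad.
sin φ₂ = sin φ₁ cos δ + cos φ₁ sin δ cos θ = (0.1044)(0.4671) + (0.9945)(0.8842)(-0.8988) = -0.7416, so φ₂ = -47.87°.
Δλ = atan2(sin θ sin δ cos φ₁, cos δ − sin φ₁ sin φ₂) = atan2(0.3855, 0.5445) = 35.296°.
λ₂ = 16.640° + 35.296° = 51.94°.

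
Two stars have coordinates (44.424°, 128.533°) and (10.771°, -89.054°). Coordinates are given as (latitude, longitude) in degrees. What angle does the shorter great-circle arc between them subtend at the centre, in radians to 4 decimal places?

With latitudes φ₁ = 44.424°, φ₂ = 10.771° and longitude difference Δλ = 142.413°:
cos c = sin φ₁ sin φ₂ + cos φ₁ cos φ₂ cos Δλ = (0.7000)(0.1869) + (0.7142)(0.9824)(-0.7924) = -0.42515,
so c = arccos(-0.42515) = 2.00993 rad.
So the angular separation is 2.0099 rad.

2.0099 rad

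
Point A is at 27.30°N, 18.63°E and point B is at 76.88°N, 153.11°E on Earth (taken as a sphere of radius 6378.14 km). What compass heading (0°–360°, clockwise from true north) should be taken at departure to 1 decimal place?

9.8°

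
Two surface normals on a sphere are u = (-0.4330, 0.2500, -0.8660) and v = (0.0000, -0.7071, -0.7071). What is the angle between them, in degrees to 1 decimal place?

u·v = 0.4356; |u| = 1.0000, |v| = 1.0000.
cos θ = (u·v)/(|u||v|) = 0.4356, so θ = 64.2°.

64.2°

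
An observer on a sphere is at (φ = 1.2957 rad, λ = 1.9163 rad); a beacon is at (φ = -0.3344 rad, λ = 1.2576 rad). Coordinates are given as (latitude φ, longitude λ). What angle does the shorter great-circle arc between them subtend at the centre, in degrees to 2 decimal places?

96.49°

In radians: φ₁ = 1.2957, φ₂ = -0.3344, Δλ = -37.741° = -0.6587 rad.
Haversine: a = sin²(Δφ/2) + cos φ₁ cos φ₂ sin²(Δλ/2) = 0.5296 + (0.2716)(0.9446)(0.1046) = 0.55648.
Central angle c = 2·arcsin(√a) = 1.68399 rad.
So the angular separation is 96.49°.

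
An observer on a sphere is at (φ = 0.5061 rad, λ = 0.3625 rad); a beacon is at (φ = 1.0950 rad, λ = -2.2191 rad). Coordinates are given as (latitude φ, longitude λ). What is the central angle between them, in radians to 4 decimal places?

In radians: φ₁ = 0.5061, φ₂ = 1.0950, Δλ = -147.915° = -2.5816 rad.
cos c = sin φ₁ sin φ₂ + cos φ₁ cos φ₂ cos Δλ = (0.4848)(0.8889) + (0.8746)(0.4580)(-0.8473) = 0.09149,
so c = arccos(0.09149) = 1.47918 rad.
So the angular separation is 1.4792 rad.

1.4792 rad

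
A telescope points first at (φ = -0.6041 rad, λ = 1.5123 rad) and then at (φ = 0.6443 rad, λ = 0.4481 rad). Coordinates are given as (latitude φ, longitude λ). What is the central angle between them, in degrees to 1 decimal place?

Let φ₁ = -0.6041 rad, φ₂ = 0.6443 rad, and Δλ = -1.0642 rad.
Haversine: a = sin²(Δφ/2) + cos φ₁ cos φ₂ sin²(Δλ/2) = 0.3416 + (0.8230)(0.7995)(0.2574) = 0.51095.
Central angle c = 2·arcsin(√a) = 1.59270 rad.
So the angular separation is 91.3°.

91.3°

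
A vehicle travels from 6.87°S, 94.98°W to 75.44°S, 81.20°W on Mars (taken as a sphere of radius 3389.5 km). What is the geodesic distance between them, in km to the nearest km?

With latitudes φ₁ = -6.870°, φ₂ = -75.440° and longitude difference Δλ = 13.780°:
Haversine: a = sin²(Δφ/2) + cos φ₁ cos φ₂ sin²(Δλ/2) = 0.3173 + (0.9928)(0.2514)(0.0144) = 0.32091.
Central angle c = 2·arcsin(√a) = 1.20448 rad.
Distance = R·c = 3389.5 × 1.2045 ≈ 4083 km.

4083 km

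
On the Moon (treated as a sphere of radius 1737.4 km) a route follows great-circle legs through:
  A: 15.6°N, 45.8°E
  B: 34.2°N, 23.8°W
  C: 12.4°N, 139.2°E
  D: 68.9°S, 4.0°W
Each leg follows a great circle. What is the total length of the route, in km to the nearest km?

9524 km

Leg A→B: central angle 1.1276 rad, distance 1959.1 km.
Leg B→C: central angle 2.2807 rad, distance 3962.6 km.
Leg C→D: central angle 2.0736 rad, distance 3602.7 km.
Total: 1959.1 + 3962.6 + 3602.7 ≈ 9524 km.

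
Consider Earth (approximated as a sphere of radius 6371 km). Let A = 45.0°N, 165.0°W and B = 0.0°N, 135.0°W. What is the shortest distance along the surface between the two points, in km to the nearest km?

Let φ₁ = 0.7854 rad, φ₂ = 0.0000 rad, and Δλ = 0.5236 rad.
cos c = sin φ₁ sin φ₂ + cos φ₁ cos φ₂ cos Δλ = (0.7071)(0.0000) + (0.7071)(1.0000)(0.8660) = 0.61237,
so c = arccos(0.61237) = 0.91174 rad.
Distance = R·c = 6371 × 0.9117 ≈ 5809 km.

5809 km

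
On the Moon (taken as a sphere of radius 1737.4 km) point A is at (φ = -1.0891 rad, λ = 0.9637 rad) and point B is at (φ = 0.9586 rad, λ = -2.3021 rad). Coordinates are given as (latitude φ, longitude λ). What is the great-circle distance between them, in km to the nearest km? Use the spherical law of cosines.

5206 km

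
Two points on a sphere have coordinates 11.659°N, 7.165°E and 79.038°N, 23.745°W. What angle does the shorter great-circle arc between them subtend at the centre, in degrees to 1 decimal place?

In radians: φ₁ = 0.2035, φ₂ = 1.3795, Δλ = -30.910° = -0.5395 rad.
cos c = sin φ₁ sin φ₂ + cos φ₁ cos φ₂ cos Δλ = (0.2021)(0.9818) + (0.9794)(0.1902)(0.8580) = 0.35818,
so c = arccos(0.35818) = 1.20447 rad.
So the angular separation is 69.0°.

69.0°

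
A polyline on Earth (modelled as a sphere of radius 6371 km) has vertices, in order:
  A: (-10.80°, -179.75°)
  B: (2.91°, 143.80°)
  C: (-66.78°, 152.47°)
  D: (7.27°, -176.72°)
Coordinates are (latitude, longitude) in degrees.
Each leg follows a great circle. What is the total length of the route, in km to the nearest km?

Leg A→B: central angle 0.6768 rad, distance 4311.7 km.
Leg B→C: central angle 1.2211 rad, distance 7779.7 km.
Leg C→D: central angle 1.3494 rad, distance 8597.0 km.
Total: 4311.7 + 7779.7 + 8597.0 ≈ 20688 km.

20688 km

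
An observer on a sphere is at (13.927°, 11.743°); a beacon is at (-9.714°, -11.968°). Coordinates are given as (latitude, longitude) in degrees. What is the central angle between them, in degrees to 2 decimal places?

33.35°

Let φ₁ = 0.2431 rad, φ₂ = -0.1695 rad, and Δλ = -0.4138 rad.
Haversine: a = sin²(Δφ/2) + cos φ₁ cos φ₂ sin²(Δλ/2) = 0.0420 + (0.9706)(0.9857)(0.0422) = 0.08234.
Central angle c = 2·arcsin(√a) = 0.58209 rad.
So the angular separation is 33.35°.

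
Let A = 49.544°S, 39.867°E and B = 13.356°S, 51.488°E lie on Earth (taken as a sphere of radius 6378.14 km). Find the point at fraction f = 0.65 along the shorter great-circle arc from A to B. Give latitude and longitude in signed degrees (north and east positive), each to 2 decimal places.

-26.13°, 48.38°

The central angle between A and B is δ = 0.6532 rad.
With f = 0.65, the slerp weights are sin((1−f)δ)/sin δ = 0.3729 and sin(fδ)/sin δ = 0.6778.
Weighted sum of the unit vectors: (0.3729)·(0.4980,0.4159,-0.7609) + (0.6778)·(0.6058,0.7613,-0.2310) = (0.5964, 0.6711, -0.4403).
Converting back: φ = atan2(z, √(x²+y²)) = -26.13°, λ = atan2(y, x) = 48.38°.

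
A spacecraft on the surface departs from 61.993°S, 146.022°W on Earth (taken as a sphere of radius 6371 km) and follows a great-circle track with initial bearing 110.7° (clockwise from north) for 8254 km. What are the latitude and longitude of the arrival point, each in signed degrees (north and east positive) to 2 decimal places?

-23.56°, -45.16°

Angular distance δ = d/R = 8254/6371 = 1.29556 rad; initial bearing θ = 1.9321 rad.
sin φ₂ = sin φ₁ cos δ + cos φ₁ sin δ cos θ = (-0.8829)(0.2718) + (0.4696)(0.9624)(-0.3535) = -0.3997, so φ₂ = -23.56°.
Δλ = atan2(sin θ sin δ cos φ₁, cos δ − sin φ₁ sin φ₂) = atan2(0.4227, -0.0811) = 100.860°.
λ₂ = -146.022° + 100.860° = -45.16°.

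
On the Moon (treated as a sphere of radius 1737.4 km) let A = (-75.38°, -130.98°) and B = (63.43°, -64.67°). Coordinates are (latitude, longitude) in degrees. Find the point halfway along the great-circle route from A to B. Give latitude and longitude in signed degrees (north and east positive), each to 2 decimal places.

-7.01°, -87.51°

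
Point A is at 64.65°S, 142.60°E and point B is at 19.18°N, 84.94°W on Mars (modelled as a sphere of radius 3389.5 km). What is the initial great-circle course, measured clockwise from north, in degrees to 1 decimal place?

122.0°

Δλ = 132.460° = 2.3119 rad.
y = sin Δλ · cos φ₂ = (0.7377)(0.9445) = 0.6968
x = cos φ₁ sin φ₂ − sin φ₁ cos φ₂ cos Δλ = (0.4281)(0.3285) − (-0.9037)(0.9445)(-0.6751) = -0.4355
θ = atan2(y, x) = 122.01°, so the bearing is 122.0°.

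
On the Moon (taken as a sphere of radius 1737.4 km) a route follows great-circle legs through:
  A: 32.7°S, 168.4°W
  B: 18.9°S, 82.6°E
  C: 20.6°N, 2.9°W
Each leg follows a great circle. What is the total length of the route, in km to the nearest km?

5682 km

Leg A→B: central angle 1.6551 rad, distance 2875.6 km.
Leg B→C: central angle 1.6153 rad, distance 2806.4 km.
Total: 2875.6 + 2806.4 ≈ 5682 km.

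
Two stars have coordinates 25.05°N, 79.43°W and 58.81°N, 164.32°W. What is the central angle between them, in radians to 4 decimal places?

With latitudes φ₁ = 25.050°, φ₂ = 58.810° and longitude difference Δλ = -84.890°:
cos c = sin φ₁ sin φ₂ + cos φ₁ cos φ₂ cos Δλ = (0.4234)(0.8555) + (0.9059)(0.5179)(0.0891) = 0.40399,
so c = arccos(0.40399) = 1.15492 rad.
So the angular separation is 1.1549 rad.

1.1549 rad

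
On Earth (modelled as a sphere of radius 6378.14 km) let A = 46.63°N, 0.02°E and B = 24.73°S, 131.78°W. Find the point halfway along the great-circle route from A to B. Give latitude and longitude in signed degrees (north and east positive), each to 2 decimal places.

Central angle δ = 2.3744 rad. Interpolating on the sphere with fraction f = 0.5:
P = [sin((1−f)δ)·A + sin(fδ)·B] / sin δ = 1.3359·A + 1.3359·B in Cartesian coordinates,
giving P = (0.1089, -0.9045, 0.4123), i.e. latitude 24.35°, longitude -83.13°.

24.35°, -83.13°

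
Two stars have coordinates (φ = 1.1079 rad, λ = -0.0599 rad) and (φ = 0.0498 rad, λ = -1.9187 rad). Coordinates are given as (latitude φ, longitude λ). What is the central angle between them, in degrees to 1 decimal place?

94.7°

With latitudes φ₁ = 63.478°, φ₂ = 2.853° and longitude difference Δλ = -106.501°:
Haversine: a = sin²(Δφ/2) + cos φ₁ cos φ₂ sin²(Δλ/2) = 0.2547 + (0.4465)(0.9988)(0.6420) = 0.54107.
Central angle c = 2·arcsin(√a) = 1.65303 rad.
So the angular separation is 94.7°.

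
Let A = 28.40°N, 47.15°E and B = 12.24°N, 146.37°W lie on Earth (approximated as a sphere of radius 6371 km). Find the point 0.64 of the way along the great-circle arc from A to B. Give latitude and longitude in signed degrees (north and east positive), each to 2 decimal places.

The central angle between A and B is δ = 2.3965 rad.
With f = 0.64, the slerp weights are sin((1−f)δ)/sin δ = 1.1203 and sin(fδ)/sin δ = 1.4738.
Weighted sum of the unit vectors: (1.1203)·(0.5982,0.6449,0.4756) + (1.4738)·(-0.8137,-0.5412,0.2120) = (-0.5290, -0.0752, 0.8453).
Converting back: φ = atan2(z, √(x²+y²)) = 57.70°, λ = atan2(y, x) = -171.91°.

57.70°, -171.91°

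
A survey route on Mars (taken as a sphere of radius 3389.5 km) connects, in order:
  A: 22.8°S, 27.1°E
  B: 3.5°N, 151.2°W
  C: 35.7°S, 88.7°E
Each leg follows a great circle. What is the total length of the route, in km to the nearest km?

Leg A→B: central angle 2.8035 rad, distance 9502.5 km.
Leg B→C: central angle 2.0288 rad, distance 6876.5 km.
Total: 9502.5 + 6876.5 ≈ 16379 km.

16379 km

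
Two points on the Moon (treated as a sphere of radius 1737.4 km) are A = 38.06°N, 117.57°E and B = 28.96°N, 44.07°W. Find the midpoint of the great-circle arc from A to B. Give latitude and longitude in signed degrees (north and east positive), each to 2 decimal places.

The central angle between A and B is δ = 1.9341 rad.
With f = 0.5, the slerp weights are sin((1−f)δ)/sin δ = 0.8807 and sin(fδ)/sin δ = 0.8807.
Weighted sum of the unit vectors: (0.8807)·(-0.3644,0.6980,0.6165) + (0.8807)·(0.6286,-0.6086,0.4842) = (0.2327, 0.0787, 0.9694).
Converting back: φ = atan2(z, √(x²+y²)) = 75.78°, λ = atan2(y, x) = 18.69°.

75.78°, 18.69°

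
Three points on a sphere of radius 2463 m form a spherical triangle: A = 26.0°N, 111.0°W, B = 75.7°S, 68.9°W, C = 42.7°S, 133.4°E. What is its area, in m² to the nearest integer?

10083237 m²

Side lengths (central angles): a = 1.0596, b = 2.1928, c = 1.8339 rad; semiperimeter s = 2.5432.
By l'Huilier's theorem, tan(E/4) = √[tan(s/2) tan((s−a)/2) tan((s−b)/2) tan((s−c)/2)], giving spherical excess E = 1.6622 rad.
Area = E·R² = 1.6622 × (2463)² ≈ 10083237 m².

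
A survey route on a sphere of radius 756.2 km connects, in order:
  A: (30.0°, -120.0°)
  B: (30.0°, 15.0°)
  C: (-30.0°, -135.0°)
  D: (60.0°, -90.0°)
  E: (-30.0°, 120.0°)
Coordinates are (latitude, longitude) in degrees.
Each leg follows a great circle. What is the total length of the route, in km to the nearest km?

6620 km

Leg A→B: central angle 1.8549 rad, distance 1402.7 km.
Leg B→C: central angle 2.6895 rad, distance 2033.8 km.
Leg C→D: central angle 1.6980 rad, distance 1284.0 km.
Leg D→E: central angle 2.5116 rad, distance 1899.2 km.
Total: 1402.7 + 2033.8 + 1284.0 + 1899.2 ≈ 6620 km.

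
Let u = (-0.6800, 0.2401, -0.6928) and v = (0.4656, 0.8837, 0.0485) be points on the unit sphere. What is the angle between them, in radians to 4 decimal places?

1.7093 rad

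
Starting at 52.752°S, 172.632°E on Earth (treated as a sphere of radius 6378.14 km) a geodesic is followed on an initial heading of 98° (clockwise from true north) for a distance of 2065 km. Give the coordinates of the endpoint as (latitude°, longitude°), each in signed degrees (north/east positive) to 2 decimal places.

Angular distance δ = d/R = 2065/6378.14 = 0.32376 rad; initial bearing θ = 1.7104 rad.
sin φ₂ = sin φ₁ cos δ + cos φ₁ sin δ cos θ = (-0.7960)(0.9480) + (0.6053)(0.3181)(-0.1392) = -0.7815, so φ₂ = -51.39°.
Δλ = atan2(sin θ sin δ cos φ₁, cos δ − sin φ₁ sin φ₂) = atan2(0.1907, 0.3260) = 30.325°.
λ₂ = 172.632° + 30.325° = 202.96° → -157.04° after wrapping to (−180°, 180°].

-51.39°, -157.04°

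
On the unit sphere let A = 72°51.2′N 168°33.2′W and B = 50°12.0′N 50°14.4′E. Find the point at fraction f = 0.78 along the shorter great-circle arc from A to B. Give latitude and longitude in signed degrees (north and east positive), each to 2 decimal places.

61.67°, 55.93°

Central angle δ = 0.9434 rad. Interpolating on the sphere with fraction f = 0.78:
P = [sin((1−f)δ)·A + sin(fδ)·B] / sin δ = 0.2545·A + 0.8291·B in Cartesian coordinates,
giving P = (0.2659, 0.3931, 0.8802), i.e. latitude 61.67°, longitude 55.93°.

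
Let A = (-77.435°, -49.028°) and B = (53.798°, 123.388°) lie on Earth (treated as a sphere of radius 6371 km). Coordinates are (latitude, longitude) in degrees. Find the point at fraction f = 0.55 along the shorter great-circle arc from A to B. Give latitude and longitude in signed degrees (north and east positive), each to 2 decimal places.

-16.41°, 119.38°

Central angle δ = 2.7263 rad. Interpolating on the sphere with fraction f = 0.55:
P = [sin((1−f)δ)·A + sin(fδ)·B] / sin δ = 2.3331·A + 2.4720·B in Cartesian coordinates,
giving P = (-0.4707, 0.8359, -0.2825), i.e. latitude -16.41°, longitude 119.38°.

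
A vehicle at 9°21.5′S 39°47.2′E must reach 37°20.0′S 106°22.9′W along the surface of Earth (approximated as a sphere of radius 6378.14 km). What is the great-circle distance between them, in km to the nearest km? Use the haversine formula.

13757 km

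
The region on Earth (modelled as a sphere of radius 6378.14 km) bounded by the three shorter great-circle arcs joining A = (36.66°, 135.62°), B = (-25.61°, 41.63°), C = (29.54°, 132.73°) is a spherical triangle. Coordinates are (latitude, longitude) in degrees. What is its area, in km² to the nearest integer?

5435634 km²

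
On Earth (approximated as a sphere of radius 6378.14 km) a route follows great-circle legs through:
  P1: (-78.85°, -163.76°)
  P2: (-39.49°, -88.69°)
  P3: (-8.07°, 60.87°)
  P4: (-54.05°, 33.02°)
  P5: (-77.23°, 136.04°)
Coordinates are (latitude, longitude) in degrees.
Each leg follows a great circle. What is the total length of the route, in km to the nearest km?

29485 km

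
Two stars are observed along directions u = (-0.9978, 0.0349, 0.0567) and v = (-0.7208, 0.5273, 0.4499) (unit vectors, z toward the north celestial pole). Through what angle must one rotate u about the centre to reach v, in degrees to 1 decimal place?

40.3°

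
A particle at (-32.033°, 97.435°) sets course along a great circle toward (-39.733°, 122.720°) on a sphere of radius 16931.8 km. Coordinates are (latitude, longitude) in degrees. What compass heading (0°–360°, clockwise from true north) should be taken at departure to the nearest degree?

118°

With φ₁ = -0.5591, φ₂ = -0.6935, Δλ = 0.4413 rad, the forward-azimuth formula gives
θ = atan2( sin Δλ cos φ₂ , cos φ₁ sin φ₂ − sin φ₁ cos φ₂ cos Δλ ) = atan2(0.3285, -0.1731) = 117.78°.
So the initial bearing is 118°.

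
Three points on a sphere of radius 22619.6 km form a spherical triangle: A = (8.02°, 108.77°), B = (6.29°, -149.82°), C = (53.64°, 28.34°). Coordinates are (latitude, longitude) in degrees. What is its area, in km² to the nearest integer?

Side lengths (central angles): a = 2.0953, b = 1.3593, c = 1.7512 rad; semiperimeter s = 2.6029.
By l'Huilier's theorem, tan(E/4) = √[tan(s/2) tan((s−a)/2) tan((s−b)/2) tan((s−c)/2)], giving spherical excess E = 2.0195 rad.
Area = E·R² = 2.0195 × (22619.6)² ≈ 1033263931 km².

1033263931 km²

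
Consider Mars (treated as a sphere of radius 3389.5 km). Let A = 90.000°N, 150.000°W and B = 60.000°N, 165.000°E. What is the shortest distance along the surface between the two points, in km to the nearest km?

With latitudes φ₁ = 90.000°, φ₂ = 60.000° and longitude difference Δλ = -45.000°:
cos c = sin φ₁ sin φ₂ + cos φ₁ cos φ₂ cos Δλ = (1.0000)(0.8660) + (0.0000)(0.5000)(0.7071) = 0.86603,
so c = arccos(0.86603) = 0.52360 rad.
Distance = R·c = 3389.5 × 0.5236 ≈ 1775 km.

1775 km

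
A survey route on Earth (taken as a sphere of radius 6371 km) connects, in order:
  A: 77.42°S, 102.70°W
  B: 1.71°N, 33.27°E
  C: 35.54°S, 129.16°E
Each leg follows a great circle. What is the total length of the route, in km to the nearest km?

21848 km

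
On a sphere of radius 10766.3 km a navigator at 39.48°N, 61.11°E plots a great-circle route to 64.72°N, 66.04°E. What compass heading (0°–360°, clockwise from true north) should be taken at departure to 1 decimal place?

4.9°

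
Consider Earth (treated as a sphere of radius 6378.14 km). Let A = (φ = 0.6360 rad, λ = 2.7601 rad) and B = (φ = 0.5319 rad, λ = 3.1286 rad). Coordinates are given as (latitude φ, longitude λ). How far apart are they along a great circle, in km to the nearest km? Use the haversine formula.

Let φ₁ = 0.6360 rad, φ₂ = 0.5319 rad, and Δλ = 0.3685 rad.
Haversine: a = sin²(Δφ/2) + cos φ₁ cos φ₂ sin²(Δλ/2) = 0.0027 + (0.8045)(0.8618)(0.0336) = 0.02598.
Central angle c = 2·arcsin(√a) = 0.32377 rad.
Distance = R·c = 6378.14 × 0.3238 ≈ 2065 km.

2065 km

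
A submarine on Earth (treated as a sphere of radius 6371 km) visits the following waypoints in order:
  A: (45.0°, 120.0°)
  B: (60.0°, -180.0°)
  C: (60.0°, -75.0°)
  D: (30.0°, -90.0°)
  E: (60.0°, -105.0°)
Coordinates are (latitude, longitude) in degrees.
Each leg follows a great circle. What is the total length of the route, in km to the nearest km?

16450 km

Leg A→B: central angle 0.6614 rad, distance 4213.6 km.
Leg B→C: central angle 0.8158 rad, distance 5197.4 km.
Leg C→D: central angle 0.5524 rad, distance 3519.3 km.
Leg D→E: central angle 0.5524 rad, distance 3519.3 km.
Total: 4213.6 + 5197.4 + 3519.3 + 3519.3 ≈ 16450 km.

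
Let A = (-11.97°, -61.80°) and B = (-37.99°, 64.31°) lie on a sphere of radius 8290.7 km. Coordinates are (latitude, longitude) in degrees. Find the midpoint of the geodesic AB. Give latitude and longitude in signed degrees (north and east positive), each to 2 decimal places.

Central angle δ = 1.9036 rad. Interpolating on the sphere with fraction f = 0.5:
P = [sin((1−f)δ)·A + sin(fδ)·B] / sin δ = 0.8618·A + 0.8618·B in Cartesian coordinates,
giving P = (0.6928, -0.1309, -0.7092), i.e. latitude -45.17°, longitude -10.70°.

-45.17°, -10.70°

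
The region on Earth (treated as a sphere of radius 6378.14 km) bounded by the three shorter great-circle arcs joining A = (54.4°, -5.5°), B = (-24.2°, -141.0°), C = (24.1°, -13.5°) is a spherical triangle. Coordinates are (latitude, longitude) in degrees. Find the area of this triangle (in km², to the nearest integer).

52450183 km²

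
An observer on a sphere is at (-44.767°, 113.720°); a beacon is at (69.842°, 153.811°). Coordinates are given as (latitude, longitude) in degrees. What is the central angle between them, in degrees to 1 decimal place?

118.3°

In radians: φ₁ = -0.7813, φ₂ = 1.2190, Δλ = 40.091° = 0.6997 rad.
cos c = sin φ₁ sin φ₂ + cos φ₁ cos φ₂ cos Δλ = (-0.7042)(0.9387) + (0.7100)(0.3446)(0.7650) = -0.47391,
so c = arccos(-0.47391) = 2.06453 rad.
So the angular separation is 118.3°.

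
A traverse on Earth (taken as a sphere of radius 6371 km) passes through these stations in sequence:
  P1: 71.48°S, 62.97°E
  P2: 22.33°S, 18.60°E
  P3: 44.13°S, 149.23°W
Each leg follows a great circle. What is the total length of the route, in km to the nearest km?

Leg P1→P2: central angle 0.9639 rad, distance 6141.2 km.
Leg P2→P3: central angle 1.9654 rad, distance 12521.7 km.
Total: 6141.2 + 12521.7 ≈ 18663 km.

18663 km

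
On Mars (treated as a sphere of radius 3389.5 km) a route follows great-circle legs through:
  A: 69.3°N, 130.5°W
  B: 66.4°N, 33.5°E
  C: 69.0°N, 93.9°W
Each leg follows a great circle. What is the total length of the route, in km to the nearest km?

Leg A→B: central angle 0.7653 rad, distance 2594.0 km.
Leg B→C: central angle 0.6945 rad, distance 2354.1 km.
Total: 2594.0 + 2354.1 ≈ 4948 km.

4948 km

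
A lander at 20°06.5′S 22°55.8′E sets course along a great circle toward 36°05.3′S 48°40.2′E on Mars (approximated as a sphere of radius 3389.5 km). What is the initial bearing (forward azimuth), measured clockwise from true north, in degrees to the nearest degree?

131°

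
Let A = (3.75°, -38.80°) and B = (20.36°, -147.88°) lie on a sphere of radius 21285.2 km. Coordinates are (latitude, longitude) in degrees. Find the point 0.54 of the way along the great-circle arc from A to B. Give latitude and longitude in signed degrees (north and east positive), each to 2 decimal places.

Central angle δ = 1.8578 rad. Interpolating on the sphere with fraction f = 0.54:
P = [sin((1−f)δ)·A + sin(fδ)·B] / sin δ = 0.7865·A + 0.8791·B in Cartesian coordinates,
giving P = (-0.0865, -0.9300, 0.3573), i.e. latitude 20.93°, longitude -95.31°.

20.93°, -95.31°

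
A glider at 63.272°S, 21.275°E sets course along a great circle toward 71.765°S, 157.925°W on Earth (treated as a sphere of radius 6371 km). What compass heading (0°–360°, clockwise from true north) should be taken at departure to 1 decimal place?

Δλ = -179.200° = -3.1276 rad.
y = sin Δλ · cos φ₂ = (-0.0140)(0.3129) = -0.0044
x = cos φ₁ sin φ₂ − sin φ₁ cos φ₂ cos Δλ = (0.4498)(-0.9498) − (-0.8932)(0.3129)(-0.9999) = -0.7066
θ = atan2(y, x) = -179.65°; adding 360° gives 180.4°.

180.4°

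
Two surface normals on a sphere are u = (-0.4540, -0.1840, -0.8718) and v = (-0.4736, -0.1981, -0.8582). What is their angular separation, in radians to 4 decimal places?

u·v = 0.9996; |u| = 1.0000, |v| = 1.0000.
cos θ = (u·v)/(|u||v|) = 0.9996, so θ = 0.0277 rad.

0.0277 rad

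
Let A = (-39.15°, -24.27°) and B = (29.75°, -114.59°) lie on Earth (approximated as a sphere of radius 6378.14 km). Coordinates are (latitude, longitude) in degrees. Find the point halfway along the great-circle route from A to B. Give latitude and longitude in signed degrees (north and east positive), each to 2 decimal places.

-6.64°, -72.68°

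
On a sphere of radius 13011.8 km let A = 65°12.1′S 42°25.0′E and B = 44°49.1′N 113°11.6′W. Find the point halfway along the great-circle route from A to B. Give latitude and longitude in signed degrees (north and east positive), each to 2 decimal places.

-28.72°, -85.31°

Central angle δ = 2.7161 rad. Interpolating on the sphere with fraction f = 0.5:
P = [sin((1−f)δ)·A + sin(fδ)·B] / sin δ = 2.3680·A + 2.3680·B in Cartesian coordinates,
giving P = (0.0717, -0.8740, -0.4805), i.e. latitude -28.72°, longitude -85.31°.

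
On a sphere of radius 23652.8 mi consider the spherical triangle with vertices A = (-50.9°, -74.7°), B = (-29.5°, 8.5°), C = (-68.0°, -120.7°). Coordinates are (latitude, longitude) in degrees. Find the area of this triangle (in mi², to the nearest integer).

169042417 mi²

Side lengths (central angles): a = 1.3176, b = 0.4872, c = 1.1072 rad; semiperimeter s = 1.4560.
By l'Huilier's theorem, tan(E/4) = √[tan(s/2) tan((s−a)/2) tan((s−b)/2) tan((s−c)/2)], giving spherical excess E = 0.3022 rad.
Area = E·R² = 0.3022 × (23652.8)² ≈ 169042417 mi².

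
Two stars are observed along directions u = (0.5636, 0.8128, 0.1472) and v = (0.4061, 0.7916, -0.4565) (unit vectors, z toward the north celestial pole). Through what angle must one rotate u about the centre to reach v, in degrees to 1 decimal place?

u·v = 0.8051; |u| = 1.0000, |v| = 1.0000.
cos θ = (u·v)/(|u||v|) = 0.8051, so θ = 36.4°.

36.4°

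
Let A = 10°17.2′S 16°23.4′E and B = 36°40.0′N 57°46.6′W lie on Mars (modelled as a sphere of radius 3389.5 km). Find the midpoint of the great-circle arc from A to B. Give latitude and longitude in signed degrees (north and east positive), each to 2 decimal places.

16.33°, -16.29°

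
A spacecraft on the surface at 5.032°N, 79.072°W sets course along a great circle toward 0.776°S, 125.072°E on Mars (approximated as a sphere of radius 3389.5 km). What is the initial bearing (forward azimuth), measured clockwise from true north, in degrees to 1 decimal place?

279.2°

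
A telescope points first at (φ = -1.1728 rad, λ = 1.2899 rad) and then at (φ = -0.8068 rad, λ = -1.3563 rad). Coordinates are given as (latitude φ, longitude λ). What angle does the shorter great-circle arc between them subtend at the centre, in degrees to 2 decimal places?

64.55°

Let φ₁ = -1.1728 rad, φ₂ = -0.8068 rad, and Δλ = -2.6462 rad.
Haversine: a = sin²(Δφ/2) + cos φ₁ cos φ₂ sin²(Δλ/2) = 0.0331 + (0.3876)(0.6918)(0.9399) = 0.28513.
Central angle c = 2·arcsin(√a) = 1.12659 rad.
So the angular separation is 64.55°.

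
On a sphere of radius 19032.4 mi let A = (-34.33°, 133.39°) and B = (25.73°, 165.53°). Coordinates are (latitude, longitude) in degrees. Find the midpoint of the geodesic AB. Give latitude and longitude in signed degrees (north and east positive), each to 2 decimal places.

-4.47°, 150.18°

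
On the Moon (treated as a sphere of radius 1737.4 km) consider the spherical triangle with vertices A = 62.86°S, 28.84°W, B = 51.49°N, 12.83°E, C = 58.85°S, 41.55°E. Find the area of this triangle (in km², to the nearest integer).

2741914 km²

Side lengths (central angles): a = 1.9684, b = 0.5721, c = 2.0762 rad; semiperimeter s = 2.3083.
By l'Huilier's theorem, tan(E/4) = √[tan(s/2) tan((s−a)/2) tan((s−b)/2) tan((s−c)/2)], giving spherical excess E = 0.9084 rad.
Area = E·R² = 0.9084 × (1737.4)² ≈ 2741914 km².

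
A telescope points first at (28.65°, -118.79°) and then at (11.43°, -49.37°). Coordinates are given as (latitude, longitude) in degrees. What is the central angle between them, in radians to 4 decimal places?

Let φ₁ = 0.5000 rad, φ₂ = 0.1995 rad, and Δλ = 1.2116 rad.
Haversine: a = sin²(Δφ/2) + cos φ₁ cos φ₂ sin²(Δλ/2) = 0.0224 + (0.8776)(0.9802)(0.3242) = 0.30131.
Central angle c = 2·arcsin(√a) = 1.16214 rad.
So the angular separation is 1.1621 rad.

1.1621 rad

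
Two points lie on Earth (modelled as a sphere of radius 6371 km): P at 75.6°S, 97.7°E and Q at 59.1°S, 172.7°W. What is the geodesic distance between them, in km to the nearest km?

3747 km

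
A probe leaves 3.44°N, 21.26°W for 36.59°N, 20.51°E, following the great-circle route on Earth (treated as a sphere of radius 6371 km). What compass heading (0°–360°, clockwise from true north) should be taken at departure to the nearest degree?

44°

With φ₁ = 0.0600, φ₂ = 0.6386, Δλ = 0.7290 rad, the forward-azimuth formula gives
θ = atan2( sin Δλ cos φ₂ , cos φ₁ sin φ₂ − sin φ₁ cos φ₂ cos Δλ ) = atan2(0.5349, 0.5591) = 43.73°.
So the initial bearing is 44°.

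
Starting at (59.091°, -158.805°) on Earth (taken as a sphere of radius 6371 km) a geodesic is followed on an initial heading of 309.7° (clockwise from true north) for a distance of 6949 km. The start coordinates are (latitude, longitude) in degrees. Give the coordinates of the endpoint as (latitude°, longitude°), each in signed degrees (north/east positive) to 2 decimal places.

43.42°, 91.16°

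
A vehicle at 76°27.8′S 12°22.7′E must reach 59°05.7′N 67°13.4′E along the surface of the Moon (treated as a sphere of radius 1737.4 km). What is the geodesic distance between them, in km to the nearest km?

4242 km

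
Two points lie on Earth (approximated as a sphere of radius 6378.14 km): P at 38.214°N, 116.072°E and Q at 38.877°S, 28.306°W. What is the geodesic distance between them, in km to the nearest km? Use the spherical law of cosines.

16955 km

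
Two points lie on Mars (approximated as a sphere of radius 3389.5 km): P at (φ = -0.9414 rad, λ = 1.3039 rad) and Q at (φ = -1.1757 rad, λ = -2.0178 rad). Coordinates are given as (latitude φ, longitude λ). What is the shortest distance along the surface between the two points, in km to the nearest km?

Let φ₁ = -0.9414 rad, φ₂ = -1.1757 rad, and Δλ = 2.9615 rad.
Haversine: a = sin²(Δφ/2) + cos φ₁ cos φ₂ sin²(Δλ/2) = 0.0137 + (0.5887)(0.3849)(0.9919) = 0.23840.
Central angle c = 2·arcsin(√a) = 1.02020 rad.
Distance = R·c = 3389.5 × 1.0202 ≈ 3458 km.

3458 km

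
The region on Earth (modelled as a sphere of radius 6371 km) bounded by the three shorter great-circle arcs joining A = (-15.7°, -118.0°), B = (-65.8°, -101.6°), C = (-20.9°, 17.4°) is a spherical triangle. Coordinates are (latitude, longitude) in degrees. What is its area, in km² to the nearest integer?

Side lengths (central angles): a = 1.4306, b = 2.1458, c = 0.8952 rad; semiperimeter s = 2.2358.
By l'Huilier's theorem, tan(E/4) = √[tan(s/2) tan((s−a)/2) tan((s−b)/2) tan((s−c)/2)], giving spherical excess E = 0.6997 rad.
Area = E·R² = 0.6997 × (6371)² ≈ 28400896 km².

28400896 km²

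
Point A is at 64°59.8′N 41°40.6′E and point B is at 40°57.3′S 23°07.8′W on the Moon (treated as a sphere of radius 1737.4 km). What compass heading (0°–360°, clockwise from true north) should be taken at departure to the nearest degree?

Δλ = -64.807° = -1.1311 rad.
y = sin Δλ · cos φ₂ = (-0.9049)(0.7552) = -0.6834
x = cos φ₁ sin φ₂ − sin φ₁ cos φ₂ cos Δλ = (0.4227)(-0.6555) − (0.9063)(0.7552)(0.4257) = -0.5684
θ = atan2(y, x) = -129.75°; adding 360° gives 230°.

230°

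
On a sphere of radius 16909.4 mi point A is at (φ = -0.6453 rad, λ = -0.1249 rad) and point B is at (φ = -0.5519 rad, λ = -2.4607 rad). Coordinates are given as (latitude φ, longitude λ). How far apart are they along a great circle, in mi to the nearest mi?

With latitudes φ₁ = -36.973°, φ₂ = -31.622° and longitude difference Δλ = -133.831°:
cos c = sin φ₁ sin φ₂ + cos φ₁ cos φ₂ cos Δλ = (-0.6014)(-0.5243) + (0.7989)(0.8515)(-0.6925) = -0.15580,
so c = arccos(-0.15580) = 1.72723 rad.
Distance = R·c = 16909.4 × 1.7272 ≈ 29206 mi.

29206 mi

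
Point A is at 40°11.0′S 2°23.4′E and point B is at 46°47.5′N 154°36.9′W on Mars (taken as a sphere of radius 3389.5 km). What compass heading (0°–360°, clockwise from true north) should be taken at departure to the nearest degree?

With φ₁ = -0.7013, φ₂ = 0.8167, Δλ = -2.7403 rad, the forward-azimuth formula gives
θ = atan2( sin Δλ cos φ₂ , cos φ₁ sin φ₂ − sin φ₁ cos φ₂ cos Δλ ) = atan2(-0.2675, 0.1502) = -60.68°.
Adding 360° brings this into [0°, 360°): 299°.

299°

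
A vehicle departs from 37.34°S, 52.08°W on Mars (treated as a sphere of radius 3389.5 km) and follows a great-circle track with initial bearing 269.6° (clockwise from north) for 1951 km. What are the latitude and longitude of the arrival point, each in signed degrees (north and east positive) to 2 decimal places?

-30.79°, -91.40°

Angular distance δ = d/R = 1951/3389.5 = 0.57560 rad; initial bearing θ = 4.7054 rad.
sin φ₂ = sin φ₁ cos δ + cos φ₁ sin δ cos θ = (-0.6065)(0.8389) + (0.7951)(0.5443)(-0.0070) = -0.5118, so φ₂ = -30.79°.
Δλ = atan2(sin θ sin δ cos φ₁, cos δ − sin φ₁ sin φ₂) = atan2(-0.4328, 0.5284) = -39.317°.
λ₂ = -52.080° − 39.317° = -91.40°.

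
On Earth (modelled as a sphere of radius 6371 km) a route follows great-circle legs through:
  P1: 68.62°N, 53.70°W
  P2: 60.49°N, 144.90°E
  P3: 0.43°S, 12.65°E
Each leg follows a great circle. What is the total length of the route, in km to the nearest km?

17784 km

Leg P1→P2: central angle 0.8761 rad, distance 5581.3 km.
Leg P2→P3: central angle 1.9153 rad, distance 12202.3 km.
Total: 5581.3 + 12202.3 ≈ 17784 km.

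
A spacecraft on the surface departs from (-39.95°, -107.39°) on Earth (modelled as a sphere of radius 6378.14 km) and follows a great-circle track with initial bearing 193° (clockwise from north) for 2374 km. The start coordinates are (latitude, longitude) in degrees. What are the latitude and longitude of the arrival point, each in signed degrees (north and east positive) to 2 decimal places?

Angular distance δ = d/R = 2374/6378.14 = 0.37221 rad; initial bearing θ = 3.3685 rad.
sin φ₂ = sin φ₁ cos δ + cos φ₁ sin δ cos θ = (-0.6421)(0.9315) + (0.7666)(0.3637)(-0.9744) = -0.8698, so φ₂ = -60.44°.
Δλ = atan2(sin θ sin δ cos φ₁, cos δ − sin φ₁ sin φ₂) = atan2(-0.0627, 0.3730) = -9.544°.
λ₂ = -107.390° − 9.544° = -116.93°.

-60.44°, -116.93°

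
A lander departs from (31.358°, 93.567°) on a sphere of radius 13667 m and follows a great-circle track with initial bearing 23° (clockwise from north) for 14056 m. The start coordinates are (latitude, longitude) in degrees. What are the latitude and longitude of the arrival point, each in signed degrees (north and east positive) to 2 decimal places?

Angular distance δ = d/R = 14056/13667 = 1.02846 rad; initial bearing θ = 0.4014 rad.
sin φ₂ = sin φ₁ cos δ + cos φ₁ sin δ cos θ = (0.5204)(0.5161) + (0.8539)(0.8565)(0.9205) = 0.9418, so φ₂ = 70.36°.
Δλ = atan2(sin θ sin δ cos φ₁, cos δ − sin φ₁ sin φ₂) = atan2(0.2858, 0.0260) = 84.799°.
λ₂ = 93.567° + 84.799° = 178.37°.

70.36°, 178.37°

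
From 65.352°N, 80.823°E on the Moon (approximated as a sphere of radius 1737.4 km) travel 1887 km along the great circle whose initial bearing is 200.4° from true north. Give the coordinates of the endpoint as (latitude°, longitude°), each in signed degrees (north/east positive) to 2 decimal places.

Angular distance δ = d/R = 1887/1737.4 = 1.08611 rad; initial bearing θ = 3.4976 rad.
sin φ₂ = sin φ₁ cos δ + cos φ₁ sin δ cos θ = (0.9089)(0.4659) + (0.4170)(0.8848)(-0.9373) = 0.0776, so φ₂ = 4.45°.
Δλ = atan2(sin θ sin δ cos φ₁, cos δ − sin φ₁ sin φ₂) = atan2(-0.1286, 0.3954) = -18.020°.
λ₂ = 80.823° − 18.020° = 62.80°.

4.45°, 62.80°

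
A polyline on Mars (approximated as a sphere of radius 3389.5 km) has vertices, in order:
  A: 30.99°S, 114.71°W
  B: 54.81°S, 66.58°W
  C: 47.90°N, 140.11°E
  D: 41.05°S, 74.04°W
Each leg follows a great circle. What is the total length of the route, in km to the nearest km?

21201 km

Leg A→B: central angle 0.7219 rad, distance 2447.0 km.
Leg B→C: central angle 2.8291 rad, distance 9589.2 km.
Leg C→D: central angle 2.7038 rad, distance 9164.5 km.
Total: 2447.0 + 9589.2 + 9164.5 ≈ 21201 km.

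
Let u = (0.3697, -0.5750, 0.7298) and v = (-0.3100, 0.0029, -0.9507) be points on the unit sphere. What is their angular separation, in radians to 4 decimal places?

2.5152 rad

u·v = -0.8101; |u| = 1.0000, |v| = 1.0000.
cos θ = (u·v)/(|u||v|) = -0.8102, so θ = 2.5152 rad.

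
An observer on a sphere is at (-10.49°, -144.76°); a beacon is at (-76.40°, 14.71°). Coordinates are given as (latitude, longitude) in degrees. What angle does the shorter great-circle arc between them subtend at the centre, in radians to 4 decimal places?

Let φ₁ = -0.1831 rad, φ₂ = -1.3334 rad, and Δλ = 2.7833 rad.
Haversine: a = sin²(Δφ/2) + cos φ₁ cos φ₂ sin²(Δλ/2) = 0.2959 + (0.9833)(0.2351)(0.9682) = 0.51978.
Central angle c = 2·arcsin(√a) = 1.61038 rad.
So the angular separation is 1.6104 rad.

1.6104 rad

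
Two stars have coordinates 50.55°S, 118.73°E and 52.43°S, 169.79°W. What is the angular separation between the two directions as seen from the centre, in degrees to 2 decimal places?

42.68°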